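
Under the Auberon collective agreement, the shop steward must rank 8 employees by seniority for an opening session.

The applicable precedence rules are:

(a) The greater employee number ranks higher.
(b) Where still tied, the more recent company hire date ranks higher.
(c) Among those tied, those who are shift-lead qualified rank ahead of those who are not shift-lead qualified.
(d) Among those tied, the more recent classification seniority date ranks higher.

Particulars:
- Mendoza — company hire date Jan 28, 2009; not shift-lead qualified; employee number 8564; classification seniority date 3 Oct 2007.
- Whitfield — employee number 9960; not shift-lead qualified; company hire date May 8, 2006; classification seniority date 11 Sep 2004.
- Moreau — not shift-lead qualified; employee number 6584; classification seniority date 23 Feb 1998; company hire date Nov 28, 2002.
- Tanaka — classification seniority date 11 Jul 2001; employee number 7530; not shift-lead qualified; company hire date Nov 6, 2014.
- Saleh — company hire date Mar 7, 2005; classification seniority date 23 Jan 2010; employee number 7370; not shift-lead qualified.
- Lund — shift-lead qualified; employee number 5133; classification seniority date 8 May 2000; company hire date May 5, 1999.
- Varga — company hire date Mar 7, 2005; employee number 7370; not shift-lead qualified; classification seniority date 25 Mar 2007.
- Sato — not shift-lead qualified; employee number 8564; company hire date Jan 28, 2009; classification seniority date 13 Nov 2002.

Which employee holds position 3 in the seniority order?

Sato

By employee number (higher first): Whitfield (9960); then Mendoza and Sato (both 8564); then Tanaka (7530); then Saleh and Varga (both 7370); then Moreau (6584); then Lund (5133).
Mendoza and Sato both have company hire date Jan 28, 2009, so the next rule applies.
Mendoza and Sato are each not shift-lead qualified, so the next rule applies.
Among Mendoza and Sato, by classification seniority date (later first): Mendoza (3 Oct 2007) before Sato (13 Nov 2002).
Saleh and Varga both have company hire date Mar 7, 2005, so the next rule applies.
Saleh and Varga are each not shift-lead qualified, so the next rule applies.
Among Saleh and Varga, by classification seniority date (later first): Saleh (23 Jan 2010) before Varga (25 Mar 2007).
Order: Whitfield, Mendoza, Sato, Tanaka, Saleh, Varga, Moreau, Lund.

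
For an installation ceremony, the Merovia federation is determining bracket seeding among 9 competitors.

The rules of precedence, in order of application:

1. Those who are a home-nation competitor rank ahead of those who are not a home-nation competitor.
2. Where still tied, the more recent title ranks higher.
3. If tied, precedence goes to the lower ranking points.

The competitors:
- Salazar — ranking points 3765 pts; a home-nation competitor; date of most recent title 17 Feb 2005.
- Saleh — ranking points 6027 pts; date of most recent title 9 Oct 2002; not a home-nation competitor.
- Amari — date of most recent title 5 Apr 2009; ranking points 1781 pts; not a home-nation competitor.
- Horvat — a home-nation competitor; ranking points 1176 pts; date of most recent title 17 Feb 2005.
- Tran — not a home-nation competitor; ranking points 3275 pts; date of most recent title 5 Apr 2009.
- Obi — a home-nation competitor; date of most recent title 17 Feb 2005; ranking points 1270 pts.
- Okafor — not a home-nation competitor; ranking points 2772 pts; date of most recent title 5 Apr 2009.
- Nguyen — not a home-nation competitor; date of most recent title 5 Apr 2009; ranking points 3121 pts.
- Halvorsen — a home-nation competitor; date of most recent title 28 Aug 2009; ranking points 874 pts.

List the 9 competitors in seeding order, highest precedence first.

Halvorsen, Horvat, Obi, Salazar, Amari, Okafor, Nguyen, Tran, Saleh

By the first rule: Halvorsen, Horvat, Obi and Salazar (each a home-nation competitor); then Amari, Okafor, Nguyen, Tran and Saleh (each not a home-nation competitor).
Among Halvorsen, Horvat, Obi and Salazar, by date of most recent title (later first): Halvorsen (28 Aug 2009) before Horvat, Obi and Salazar (17 Feb 2005).
Among Horvat, Obi and Salazar, by ranking points (lower first): Horvat (1176 pts) before Obi (1270 pts) before Salazar (3765 pts).
Among Amari, Okafor, Nguyen, Tran and Saleh, by date of most recent title (later first): Amari, Okafor, Nguyen and Tran (5 Apr 2009) before Saleh (9 Oct 2002).
Among Amari, Okafor, Nguyen and Tran, by ranking points (lower first): Amari (1781 pts) before Okafor (2772 pts) before Nguyen (3121 pts) before Tran (3275 pts).
Full order: Halvorsen, Horvat, Obi, Salazar, Amari, Okafor, Nguyen, Tran, Saleh.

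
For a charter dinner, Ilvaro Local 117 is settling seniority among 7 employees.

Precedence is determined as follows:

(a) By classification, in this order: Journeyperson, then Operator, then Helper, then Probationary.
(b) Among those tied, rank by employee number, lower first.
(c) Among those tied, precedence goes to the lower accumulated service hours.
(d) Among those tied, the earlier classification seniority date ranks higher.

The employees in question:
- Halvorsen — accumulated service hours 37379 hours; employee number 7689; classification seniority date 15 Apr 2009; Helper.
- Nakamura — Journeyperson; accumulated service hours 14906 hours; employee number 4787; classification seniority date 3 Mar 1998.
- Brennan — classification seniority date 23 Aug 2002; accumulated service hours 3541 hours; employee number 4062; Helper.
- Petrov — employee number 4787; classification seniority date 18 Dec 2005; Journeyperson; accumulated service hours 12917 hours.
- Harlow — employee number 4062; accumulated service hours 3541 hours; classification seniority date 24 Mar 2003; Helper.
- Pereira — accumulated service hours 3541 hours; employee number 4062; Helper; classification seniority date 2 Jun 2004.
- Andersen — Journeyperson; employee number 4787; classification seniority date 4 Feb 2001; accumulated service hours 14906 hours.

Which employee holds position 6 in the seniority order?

Pereira

By classification: Petrov, Nakamura and Andersen (Journeyperson); then Brennan, Harlow, Pereira and Halvorsen (Helper).
Petrov, Nakamura and Andersen all have employee number 4787, so the next rule applies.
Among Petrov, Nakamura and Andersen, by accumulated service hours (lower first): Petrov (12917 hours) before Nakamura and Andersen (14906 hours).
Among Nakamura and Andersen, by classification seniority date (earlier first): Nakamura (3 Mar 1998) before Andersen (4 Feb 2001).
Among Brennan, Harlow, Pereira and Halvorsen, by employee number (lower first): Brennan, Harlow and Pereira (4062) before Halvorsen (7689).
Brennan, Harlow and Pereira all have accumulated service hours 3541 hours, so the next rule applies.
Among Brennan, Harlow and Pereira, by classification seniority date (earlier first): Brennan (23 Aug 2002) before Harlow (24 Mar 2003) before Pereira (2 Jun 2004).
Order: Petrov, Nakamura, Andersen, Brennan, Harlow, Pereira, Halvorsen.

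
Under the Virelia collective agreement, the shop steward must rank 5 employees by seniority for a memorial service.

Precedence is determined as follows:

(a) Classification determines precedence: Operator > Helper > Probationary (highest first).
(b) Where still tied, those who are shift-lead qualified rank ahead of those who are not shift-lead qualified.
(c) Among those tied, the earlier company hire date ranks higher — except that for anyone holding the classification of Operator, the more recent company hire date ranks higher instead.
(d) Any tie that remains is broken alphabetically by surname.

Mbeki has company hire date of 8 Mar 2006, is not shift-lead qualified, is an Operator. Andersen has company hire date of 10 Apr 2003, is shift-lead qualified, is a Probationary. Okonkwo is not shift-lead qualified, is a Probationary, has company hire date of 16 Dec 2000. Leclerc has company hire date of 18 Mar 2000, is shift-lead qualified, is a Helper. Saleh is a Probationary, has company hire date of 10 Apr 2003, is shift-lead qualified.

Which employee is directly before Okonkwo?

By classification: Mbeki (Operator); then Leclerc (Helper); then Andersen, Saleh and Okonkwo (Probationary).
Among Andersen, Saleh and Okonkwo, shift-lead qualified before not shift-lead qualified: Andersen and Saleh (shift-lead qualified) before Okonkwo (not shift-lead qualified).
Andersen and Saleh both have company hire date 10 Apr 2003, so the next rule applies.
Among Andersen and Saleh, alphabetically by surname: Andersen before Saleh.
Order: Mbeki, Leclerc, Andersen, Saleh, Okonkwo.

Saleh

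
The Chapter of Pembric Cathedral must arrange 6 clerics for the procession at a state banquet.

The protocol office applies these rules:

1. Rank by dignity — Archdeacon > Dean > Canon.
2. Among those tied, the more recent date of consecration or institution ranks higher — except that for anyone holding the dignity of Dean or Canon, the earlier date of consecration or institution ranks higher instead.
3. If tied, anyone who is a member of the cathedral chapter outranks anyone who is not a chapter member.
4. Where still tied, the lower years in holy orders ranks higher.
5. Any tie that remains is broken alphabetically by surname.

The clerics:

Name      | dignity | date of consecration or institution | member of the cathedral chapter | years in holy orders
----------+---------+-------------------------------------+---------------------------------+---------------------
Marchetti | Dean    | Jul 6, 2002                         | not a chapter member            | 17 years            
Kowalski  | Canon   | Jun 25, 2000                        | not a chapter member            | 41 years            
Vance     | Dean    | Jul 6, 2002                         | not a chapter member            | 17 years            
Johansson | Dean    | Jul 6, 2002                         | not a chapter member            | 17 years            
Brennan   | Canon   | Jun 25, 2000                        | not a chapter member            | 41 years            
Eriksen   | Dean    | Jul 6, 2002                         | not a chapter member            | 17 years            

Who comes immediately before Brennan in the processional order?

Vance

By dignity: Eriksen, Johansson, Marchetti and Vance (Dean); then Brennan and Kowalski (Canon).
Eriksen, Johansson, Marchetti and Vance all have date of consecration or institution Jul 6, 2002, so the next rule applies.
Eriksen, Johansson, Marchetti and Vance are each not a chapter member, so the next rule applies.
Eriksen, Johansson, Marchetti and Vance all have years in holy orders 17 years, so the next rule applies.
Among Eriksen, Johansson, Marchetti and Vance, alphabetically by surname: Eriksen before Johansson before Marchetti before Vance.
Brennan and Kowalski both have date of consecration or institution Jun 25, 2000, so the next rule applies.
Brennan and Kowalski are each not a chapter member, so the next rule applies.
Brennan and Kowalski both have years in holy orders 41 years, so the next rule applies.
Among Brennan and Kowalski, alphabetically by surname: Brennan before Kowalski.
Order: Eriksen, Johansson, Marchetti, Vance, Brennan, Kowalski.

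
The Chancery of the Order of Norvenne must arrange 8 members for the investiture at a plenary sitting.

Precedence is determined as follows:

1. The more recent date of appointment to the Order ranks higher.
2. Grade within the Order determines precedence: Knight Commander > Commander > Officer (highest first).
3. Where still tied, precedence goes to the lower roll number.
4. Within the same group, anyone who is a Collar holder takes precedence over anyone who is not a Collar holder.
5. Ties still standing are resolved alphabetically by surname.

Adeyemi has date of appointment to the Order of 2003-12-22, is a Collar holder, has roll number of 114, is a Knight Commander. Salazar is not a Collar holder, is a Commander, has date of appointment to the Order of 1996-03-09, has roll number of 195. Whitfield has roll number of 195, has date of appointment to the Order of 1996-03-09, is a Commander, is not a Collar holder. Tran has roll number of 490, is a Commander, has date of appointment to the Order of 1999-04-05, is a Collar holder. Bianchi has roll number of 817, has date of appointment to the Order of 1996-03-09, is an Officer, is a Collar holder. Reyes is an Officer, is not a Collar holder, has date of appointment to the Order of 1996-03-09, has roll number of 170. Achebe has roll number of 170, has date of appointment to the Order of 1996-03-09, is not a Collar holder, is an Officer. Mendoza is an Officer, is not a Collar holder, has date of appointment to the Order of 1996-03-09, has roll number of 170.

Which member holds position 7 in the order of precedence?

By date of appointment to the Order (later first): Adeyemi (2003-12-22); then Tran (1999-04-05); then Salazar, Whitfield, Achebe, Mendoza, Reyes and Bianchi (each 1996-03-09).
Among Salazar, Whitfield, Achebe, Mendoza, Reyes and Bianchi, by grade within the Order: Salazar and Whitfield (Commander) before Achebe, Mendoza, Reyes and Bianchi (Officer).
Salazar and Whitfield both have roll number 195, so the next rule applies.
Salazar and Whitfield are each not a Collar holder, so the next rule applies.
Among Salazar and Whitfield, alphabetically by surname: Salazar before Whitfield.
Among Achebe, Mendoza, Reyes and Bianchi, by roll number (lower first): Achebe, Mendoza and Reyes (170) before Bianchi (817).
Achebe, Mendoza and Reyes are each not a Collar holder, so the next rule applies.
Among Achebe, Mendoza and Reyes, alphabetically by surname: Achebe before Mendoza before Reyes.
Order: Adeyemi, Tran, Salazar, Whitfield, Achebe, Mendoza, Reyes, Bianchi.

Reyes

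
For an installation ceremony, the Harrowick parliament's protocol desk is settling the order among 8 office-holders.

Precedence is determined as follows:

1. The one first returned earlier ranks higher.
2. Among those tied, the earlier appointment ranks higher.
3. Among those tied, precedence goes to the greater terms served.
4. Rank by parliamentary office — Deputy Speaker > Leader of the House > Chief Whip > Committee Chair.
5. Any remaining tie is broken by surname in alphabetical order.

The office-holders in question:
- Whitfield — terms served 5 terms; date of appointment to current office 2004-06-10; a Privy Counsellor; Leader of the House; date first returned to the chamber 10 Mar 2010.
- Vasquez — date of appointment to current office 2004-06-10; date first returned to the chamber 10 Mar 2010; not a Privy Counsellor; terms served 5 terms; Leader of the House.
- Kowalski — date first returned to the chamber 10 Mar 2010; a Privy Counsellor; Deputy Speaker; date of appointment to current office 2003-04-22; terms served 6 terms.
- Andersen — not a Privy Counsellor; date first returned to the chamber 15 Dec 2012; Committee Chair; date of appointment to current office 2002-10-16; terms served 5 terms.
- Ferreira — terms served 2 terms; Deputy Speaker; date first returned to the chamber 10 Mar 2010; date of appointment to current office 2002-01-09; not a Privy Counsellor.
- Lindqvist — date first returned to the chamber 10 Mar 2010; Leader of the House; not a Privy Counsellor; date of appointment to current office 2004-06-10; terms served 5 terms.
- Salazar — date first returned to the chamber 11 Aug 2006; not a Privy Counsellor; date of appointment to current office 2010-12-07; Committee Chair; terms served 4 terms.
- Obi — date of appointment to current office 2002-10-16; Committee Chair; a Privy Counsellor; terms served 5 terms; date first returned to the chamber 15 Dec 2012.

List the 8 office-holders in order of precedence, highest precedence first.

Salazar, Ferreira, Kowalski, Lindqvist, Vasquez, Whitfield, Andersen, Obi

By date first returned to the chamber (earlier first): Salazar (11 Aug 2006); then Ferreira, Kowalski, Lindqvist, Vasquez and Whitfield (each 10 Mar 2010); then Andersen and Obi (both 15 Dec 2012).
Among Ferreira, Kowalski, Lindqvist, Vasquez and Whitfield, by date of appointment to current office (earlier first): Ferreira (2002-01-09) before Kowalski (2003-04-22) before Lindqvist, Vasquez and Whitfield (2004-06-10).
Lindqvist, Vasquez and Whitfield all have terms served 5 terms, so the next rule applies.
Lindqvist, Vasquez and Whitfield are each Leader of the House, so the next rule applies.
Among Lindqvist, Vasquez and Whitfield, alphabetically by surname: Lindqvist before Vasquez before Whitfield.
Andersen and Obi both have date of appointment to current office 2002-10-16, so the next rule applies.
Andersen and Obi both have terms served 5 terms, so the next rule applies.
Andersen and Obi are each Committee Chair, so the next rule applies.
Among Andersen and Obi, alphabetically by surname: Andersen before Obi.
Full order: Salazar, Ferreira, Kowalski, Lindqvist, Vasquez, Whitfield, Andersen, Obi.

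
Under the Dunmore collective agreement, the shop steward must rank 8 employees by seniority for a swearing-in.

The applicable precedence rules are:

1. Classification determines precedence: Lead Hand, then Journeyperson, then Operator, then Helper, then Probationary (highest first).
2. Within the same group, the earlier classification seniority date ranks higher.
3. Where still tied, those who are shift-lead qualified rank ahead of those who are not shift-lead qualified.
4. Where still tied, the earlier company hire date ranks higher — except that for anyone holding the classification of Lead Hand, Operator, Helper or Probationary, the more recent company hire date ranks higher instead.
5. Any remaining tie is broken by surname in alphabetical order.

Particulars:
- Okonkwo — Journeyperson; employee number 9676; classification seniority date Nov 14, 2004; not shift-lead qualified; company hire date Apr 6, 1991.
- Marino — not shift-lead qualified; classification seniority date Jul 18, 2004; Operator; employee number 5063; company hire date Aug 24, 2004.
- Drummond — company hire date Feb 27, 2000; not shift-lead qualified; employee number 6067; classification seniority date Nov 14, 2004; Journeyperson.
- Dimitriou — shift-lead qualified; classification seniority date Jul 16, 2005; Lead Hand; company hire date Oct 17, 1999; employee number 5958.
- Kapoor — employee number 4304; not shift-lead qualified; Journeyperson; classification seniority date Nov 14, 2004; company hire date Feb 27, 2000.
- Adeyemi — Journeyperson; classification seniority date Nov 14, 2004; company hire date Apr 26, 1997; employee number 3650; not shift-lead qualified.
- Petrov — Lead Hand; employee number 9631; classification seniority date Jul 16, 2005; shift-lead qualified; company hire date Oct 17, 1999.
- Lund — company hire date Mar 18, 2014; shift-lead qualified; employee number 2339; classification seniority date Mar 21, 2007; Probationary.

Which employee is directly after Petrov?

By classification: Dimitriou and Petrov (Lead Hand); then Okonkwo, Adeyemi, Drummond and Kapoor (Journeyperson); then Marino (Operator); then Lund (Probationary).
Dimitriou and Petrov both have classification seniority date Jul 16, 2005, so the next rule applies.
Dimitriou and Petrov are each shift-lead qualified, so the next rule applies.
Dimitriou and Petrov both have company hire date Oct 17, 1999, so the next rule applies.
Among Dimitriou and Petrov, alphabetically by surname: Dimitriou before Petrov.
Okonkwo, Adeyemi, Drummond and Kapoor all have classification seniority date Nov 14, 2004, so the next rule applies.
Okonkwo, Adeyemi, Drummond and Kapoor are each not shift-lead qualified, so the next rule applies.
Among Okonkwo, Adeyemi, Drummond and Kapoor, by company hire date (earlier first): Okonkwo (Apr 6, 1991) before Adeyemi (Apr 26, 1997) before Drummond and Kapoor (Feb 27, 2000).
Among Drummond and Kapoor, alphabetically by surname: Drummond before Kapoor.
Order: Dimitriou, Petrov, Okonkwo, Adeyemi, Drummond, Kapoor, Marino, Lund.

Okonkwo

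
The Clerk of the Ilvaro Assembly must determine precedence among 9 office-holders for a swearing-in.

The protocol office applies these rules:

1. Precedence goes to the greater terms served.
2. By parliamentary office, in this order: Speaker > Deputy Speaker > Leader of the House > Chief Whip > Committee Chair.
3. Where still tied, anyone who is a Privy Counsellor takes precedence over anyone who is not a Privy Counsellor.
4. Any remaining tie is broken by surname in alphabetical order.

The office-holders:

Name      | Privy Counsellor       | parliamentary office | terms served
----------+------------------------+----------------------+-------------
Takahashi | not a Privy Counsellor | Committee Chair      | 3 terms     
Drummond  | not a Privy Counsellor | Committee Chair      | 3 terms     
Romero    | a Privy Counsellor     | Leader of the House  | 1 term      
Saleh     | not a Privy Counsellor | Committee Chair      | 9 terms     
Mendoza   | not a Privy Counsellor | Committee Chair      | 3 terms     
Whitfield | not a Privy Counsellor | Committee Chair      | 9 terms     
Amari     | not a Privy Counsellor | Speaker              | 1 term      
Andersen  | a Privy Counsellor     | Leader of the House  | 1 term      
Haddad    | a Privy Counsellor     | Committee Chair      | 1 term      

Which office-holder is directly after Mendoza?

By terms served (higher first): Saleh and Whitfield (both 9 terms); then Drummond, Mendoza and Takahashi (each 3 terms); then Amari, Andersen, Romero and Haddad (each 1 term).
Saleh and Whitfield are each Committee Chair, so the next rule applies.
Saleh and Whitfield are each not a Privy Counsellor, so the next rule applies.
Among Saleh and Whitfield, alphabetically by surname: Saleh before Whitfield.
Drummond, Mendoza and Takahashi are each Committee Chair, so the next rule applies.
Drummond, Mendoza and Takahashi are each not a Privy Counsellor, so the next rule applies.
Among Drummond, Mendoza and Takahashi, alphabetically by surname: Drummond before Mendoza before Takahashi.
Among Amari, Andersen, Romero and Haddad, by parliamentary office: Amari (Speaker) before Andersen and Romero (Leader of the House) before Haddad (Committee Chair).
Andersen and Romero are each a Privy Counsellor, so the next rule applies.
Among Andersen and Romero, alphabetically by surname: Andersen before Romero.
Order: Saleh, Whitfield, Drummond, Mendoza, Takahashi, Amari, Andersen, Romero, Haddad.

Takahashi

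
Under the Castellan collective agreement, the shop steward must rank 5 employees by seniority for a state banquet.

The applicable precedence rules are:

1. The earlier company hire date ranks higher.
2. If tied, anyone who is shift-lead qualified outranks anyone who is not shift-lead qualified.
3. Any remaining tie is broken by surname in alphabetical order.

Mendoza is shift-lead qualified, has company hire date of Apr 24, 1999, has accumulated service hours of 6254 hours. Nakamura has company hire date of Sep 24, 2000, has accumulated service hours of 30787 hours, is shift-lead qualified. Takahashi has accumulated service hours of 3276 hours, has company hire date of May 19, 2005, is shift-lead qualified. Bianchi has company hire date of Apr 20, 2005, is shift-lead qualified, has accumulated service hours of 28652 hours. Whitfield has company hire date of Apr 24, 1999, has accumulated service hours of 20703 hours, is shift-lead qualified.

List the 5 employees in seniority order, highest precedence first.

By company hire date (earlier first): Mendoza and Whitfield (both Apr 24, 1999); then Nakamura (Sep 24, 2000); then Bianchi (Apr 20, 2005); then Takahashi (May 19, 2005).
Mendoza and Whitfield are each shift-lead qualified, so the next rule applies.
Among Mendoza and Whitfield, alphabetically by surname: Mendoza before Whitfield.
Full order: Mendoza, Whitfield, Nakamura, Bianchi, Takahashi.

Mendoza, Whitfield, Nakamura, Bianchi, Takahashi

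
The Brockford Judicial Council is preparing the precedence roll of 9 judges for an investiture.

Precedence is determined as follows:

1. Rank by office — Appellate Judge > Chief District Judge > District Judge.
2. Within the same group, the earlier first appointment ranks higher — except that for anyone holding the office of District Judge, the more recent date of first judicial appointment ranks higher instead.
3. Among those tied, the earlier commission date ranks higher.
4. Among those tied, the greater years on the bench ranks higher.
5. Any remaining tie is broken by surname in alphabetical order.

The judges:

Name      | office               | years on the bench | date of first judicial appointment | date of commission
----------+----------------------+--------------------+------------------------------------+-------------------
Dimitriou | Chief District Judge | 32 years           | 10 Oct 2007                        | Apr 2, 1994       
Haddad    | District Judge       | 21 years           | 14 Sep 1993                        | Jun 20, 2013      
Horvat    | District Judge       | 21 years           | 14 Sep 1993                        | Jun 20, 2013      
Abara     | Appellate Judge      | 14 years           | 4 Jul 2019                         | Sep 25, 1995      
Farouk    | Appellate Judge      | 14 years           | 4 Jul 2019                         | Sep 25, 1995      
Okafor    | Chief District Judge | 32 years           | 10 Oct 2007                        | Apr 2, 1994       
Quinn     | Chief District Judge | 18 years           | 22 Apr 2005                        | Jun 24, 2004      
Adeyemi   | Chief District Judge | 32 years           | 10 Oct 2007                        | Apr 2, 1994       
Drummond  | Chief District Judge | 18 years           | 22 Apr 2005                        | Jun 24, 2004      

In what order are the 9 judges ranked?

Abara, Farouk, Drummond, Quinn, Adeyemi, Dimitriou, Okafor, Haddad, Horvat

By office: Abara and Farouk (Appellate Judge); then Drummond, Quinn, Adeyemi, Dimitriou and Okafor (Chief District Judge); then Haddad and Horvat (District Judge).
Abara and Farouk both have date of first judicial appointment 4 Jul 2019, so the next rule applies.
Abara and Farouk both have date of commission Sep 25, 1995, so the next rule applies.
Abara and Farouk both have years on the bench 14 years, so the next rule applies.
Among Abara and Farouk, alphabetically by surname: Abara before Farouk.
Among Drummond, Quinn, Adeyemi, Dimitriou and Okafor, by date of first judicial appointment (earlier first): Drummond and Quinn (22 Apr 2005) before Adeyemi, Dimitriou and Okafor (10 Oct 2007).
Drummond and Quinn both have date of commission Jun 24, 2004, so the next rule applies.
Drummond and Quinn both have years on the bench 18 years, so the next rule applies.
Among Drummond and Quinn, alphabetically by surname: Drummond before Quinn.
Adeyemi, Dimitriou and Okafor all have date of commission Apr 2, 1994, so the next rule applies.
Adeyemi, Dimitriou and Okafor all have years on the bench 32 years, so the next rule applies.
Among Adeyemi, Dimitriou and Okafor, alphabetically by surname: Adeyemi before Dimitriou before Okafor.
Haddad and Horvat both have date of first judicial appointment 14 Sep 1993, so the next rule applies.
Haddad and Horvat both have date of commission Jun 20, 2013, so the next rule applies.
Haddad and Horvat both have years on the bench 21 years, so the next rule applies.
Among Haddad and Horvat, alphabetically by surname: Haddad before Horvat.
Full order: Abara, Farouk, Drummond, Quinn, Adeyemi, Dimitriou, Okafor, Haddad, Horvat.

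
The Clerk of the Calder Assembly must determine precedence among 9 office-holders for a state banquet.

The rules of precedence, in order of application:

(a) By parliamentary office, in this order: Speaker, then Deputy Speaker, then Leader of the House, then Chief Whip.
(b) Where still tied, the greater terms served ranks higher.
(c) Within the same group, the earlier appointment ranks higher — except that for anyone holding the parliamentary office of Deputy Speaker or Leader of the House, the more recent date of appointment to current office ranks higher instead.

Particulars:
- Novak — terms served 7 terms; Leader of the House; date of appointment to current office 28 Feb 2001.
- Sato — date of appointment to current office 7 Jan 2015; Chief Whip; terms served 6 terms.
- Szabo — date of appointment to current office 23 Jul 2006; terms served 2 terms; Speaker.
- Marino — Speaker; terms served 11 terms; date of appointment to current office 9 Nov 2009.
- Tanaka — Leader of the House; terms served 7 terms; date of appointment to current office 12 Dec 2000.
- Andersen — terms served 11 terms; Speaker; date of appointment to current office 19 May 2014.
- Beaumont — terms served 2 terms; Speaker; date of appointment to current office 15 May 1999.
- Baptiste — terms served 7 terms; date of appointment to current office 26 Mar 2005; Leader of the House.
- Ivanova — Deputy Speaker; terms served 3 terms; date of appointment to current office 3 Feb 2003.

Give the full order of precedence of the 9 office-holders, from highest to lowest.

By parliamentary office: Marino, Andersen, Beaumont and Szabo (Speaker); then Ivanova (Deputy Speaker); then Baptiste, Novak and Tanaka (Leader of the House); then Sato (Chief Whip).
Among Marino, Andersen, Beaumont and Szabo, by terms served (higher first): Marino and Andersen (11 terms) before Beaumont and Szabo (2 terms).
Among Marino and Andersen, by date of appointment to current office (earlier first): Marino (9 Nov 2009) before Andersen (19 May 2014).
Among Beaumont and Szabo, by date of appointment to current office (earlier first): Beaumont (15 May 1999) before Szabo (23 Jul 2006).
Baptiste, Novak and Tanaka all have terms served 7 terms, so the next rule applies.
Among Baptiste, Novak and Tanaka, by date of appointment to current office (later first) (reversed rule for this group): Baptiste (26 Mar 2005) before Novak (28 Feb 2001) before Tanaka (12 Dec 2000).
Full order: Marino, Andersen, Beaumont, Szabo, Ivanova, Baptiste, Novak, Tanaka, Sato.

Marino, Andersen, Beaumont, Szabo, Ivanova, Baptiste, Novak, Tanaka, Sato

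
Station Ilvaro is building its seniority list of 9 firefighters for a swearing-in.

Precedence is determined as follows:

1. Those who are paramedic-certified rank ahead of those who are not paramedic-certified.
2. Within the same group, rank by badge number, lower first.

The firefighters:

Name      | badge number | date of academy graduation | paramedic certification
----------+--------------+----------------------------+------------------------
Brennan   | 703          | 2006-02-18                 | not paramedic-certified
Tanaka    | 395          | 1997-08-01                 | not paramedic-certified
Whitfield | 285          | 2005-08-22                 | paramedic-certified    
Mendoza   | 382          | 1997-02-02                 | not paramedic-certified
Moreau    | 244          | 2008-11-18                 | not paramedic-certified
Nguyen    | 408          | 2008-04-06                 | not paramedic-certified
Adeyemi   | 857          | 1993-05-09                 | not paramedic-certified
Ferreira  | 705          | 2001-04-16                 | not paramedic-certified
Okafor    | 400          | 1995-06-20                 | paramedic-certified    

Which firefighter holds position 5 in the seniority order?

Tanaka

By the first rule: Whitfield and Okafor (both paramedic-certified); then Moreau, Mendoza, Tanaka, Nguyen, Brennan, Ferreira and Adeyemi (each not paramedic-certified).
Among Whitfield and Okafor, by badge number (lower first): Whitfield (285) before Okafor (400).
Among Moreau, Mendoza, Tanaka, Nguyen, Brennan, Ferreira and Adeyemi, by badge number (lower first): Moreau (244) before Mendoza (382) before Tanaka (395) before Nguyen (408) before Brennan (703) before Ferreira (705) before Adeyemi (857).
Order: Whitfield, Okafor, Moreau, Mendoza, Tanaka, Nguyen, Brennan, Ferreira, Adeyemi.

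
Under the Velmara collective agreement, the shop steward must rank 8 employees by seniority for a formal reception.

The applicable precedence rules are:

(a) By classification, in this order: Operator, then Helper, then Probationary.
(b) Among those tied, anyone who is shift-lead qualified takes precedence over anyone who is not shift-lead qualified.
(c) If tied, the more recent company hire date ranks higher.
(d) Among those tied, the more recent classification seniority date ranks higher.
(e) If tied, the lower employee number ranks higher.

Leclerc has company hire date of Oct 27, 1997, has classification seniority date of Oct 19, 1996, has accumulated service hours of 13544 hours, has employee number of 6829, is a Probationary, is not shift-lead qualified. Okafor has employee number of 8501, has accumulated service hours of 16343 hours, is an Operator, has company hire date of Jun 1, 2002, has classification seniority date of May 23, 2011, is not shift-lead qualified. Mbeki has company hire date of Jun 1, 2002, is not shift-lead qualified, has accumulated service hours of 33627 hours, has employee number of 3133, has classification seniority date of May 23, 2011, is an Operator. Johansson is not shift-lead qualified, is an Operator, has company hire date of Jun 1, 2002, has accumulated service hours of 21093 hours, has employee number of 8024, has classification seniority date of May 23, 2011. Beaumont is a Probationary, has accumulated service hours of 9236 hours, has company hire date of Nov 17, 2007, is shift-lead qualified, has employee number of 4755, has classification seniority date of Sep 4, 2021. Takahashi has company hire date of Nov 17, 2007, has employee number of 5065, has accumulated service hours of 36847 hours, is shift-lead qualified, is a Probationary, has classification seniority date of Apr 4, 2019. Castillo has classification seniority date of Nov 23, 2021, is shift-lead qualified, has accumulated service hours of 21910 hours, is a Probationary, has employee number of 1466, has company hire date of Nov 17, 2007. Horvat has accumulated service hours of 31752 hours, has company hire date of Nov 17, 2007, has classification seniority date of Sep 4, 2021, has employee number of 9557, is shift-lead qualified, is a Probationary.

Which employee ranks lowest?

Leclerc

By classification: Mbeki, Johansson and Okafor (Operator); then Castillo, Beaumont, Horvat, Takahashi and Leclerc (Probationary).
Mbeki, Johansson and Okafor are each not shift-lead qualified, so the next rule applies.
Mbeki, Johansson and Okafor all have company hire date Jun 1, 2002, so the next rule applies.
Mbeki, Johansson and Okafor all have classification seniority date May 23, 2011, so the next rule applies.
Among Mbeki, Johansson and Okafor, by employee number (lower first): Mbeki (3133) before Johansson (8024) before Okafor (8501).
Among Castillo, Beaumont, Horvat, Takahashi and Leclerc, shift-lead qualified before not shift-lead qualified: Castillo, Beaumont, Horvat and Takahashi (shift-lead qualified) before Leclerc (not shift-lead qualified).
Castillo, Beaumont, Horvat and Takahashi all have company hire date Nov 17, 2007, so the next rule applies.
Among Castillo, Beaumont, Horvat and Takahashi, by classification seniority date (later first): Castillo (Nov 23, 2021) before Beaumont and Horvat (Sep 4, 2021) before Takahashi (Apr 4, 2019).
Among Beaumont and Horvat, by employee number (lower first): Beaumont (4755) before Horvat (9557).
Order: Mbeki, Johansson, Okafor, Castillo, Beaumont, Horvat, Takahashi, Leclerc.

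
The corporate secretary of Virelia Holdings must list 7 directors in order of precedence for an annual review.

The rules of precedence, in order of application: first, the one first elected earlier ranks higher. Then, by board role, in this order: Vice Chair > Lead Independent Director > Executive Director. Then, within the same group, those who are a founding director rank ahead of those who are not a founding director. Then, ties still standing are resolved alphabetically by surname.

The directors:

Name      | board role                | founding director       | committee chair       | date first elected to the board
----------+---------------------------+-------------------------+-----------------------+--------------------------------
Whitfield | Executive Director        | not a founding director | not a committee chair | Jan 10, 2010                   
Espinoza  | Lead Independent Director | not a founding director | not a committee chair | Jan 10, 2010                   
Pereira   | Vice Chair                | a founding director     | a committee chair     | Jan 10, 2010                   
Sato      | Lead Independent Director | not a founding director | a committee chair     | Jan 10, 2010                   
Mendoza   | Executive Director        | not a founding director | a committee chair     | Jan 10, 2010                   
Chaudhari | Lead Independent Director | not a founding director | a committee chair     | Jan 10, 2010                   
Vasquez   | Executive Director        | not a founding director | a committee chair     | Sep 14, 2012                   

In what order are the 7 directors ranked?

Pereira, Chaudhari, Espinoza, Sato, Mendoza, Whitfield, Vasquez

By date first elected to the board (earlier first): Pereira, Chaudhari, Espinoza, Sato, Mendoza and Whitfield (each Jan 10, 2010); then Vasquez (Sep 14, 2012).
Among Pereira, Chaudhari, Espinoza, Sato, Mendoza and Whitfield, by board role: Pereira (Vice Chair) before Chaudhari, Espinoza and Sato (Lead Independent Director) before Mendoza and Whitfield (Executive Director).
Chaudhari, Espinoza and Sato are each not a founding director, so the next rule applies.
Among Chaudhari, Espinoza and Sato, alphabetically by surname: Chaudhari before Espinoza before Sato.
Mendoza and Whitfield are each not a founding director, so the next rule applies.
Among Mendoza and Whitfield, alphabetically by surname: Mendoza before Whitfield.
Full order: Pereira, Chaudhari, Espinoza, Sato, Mendoza, Whitfield, Vasquez.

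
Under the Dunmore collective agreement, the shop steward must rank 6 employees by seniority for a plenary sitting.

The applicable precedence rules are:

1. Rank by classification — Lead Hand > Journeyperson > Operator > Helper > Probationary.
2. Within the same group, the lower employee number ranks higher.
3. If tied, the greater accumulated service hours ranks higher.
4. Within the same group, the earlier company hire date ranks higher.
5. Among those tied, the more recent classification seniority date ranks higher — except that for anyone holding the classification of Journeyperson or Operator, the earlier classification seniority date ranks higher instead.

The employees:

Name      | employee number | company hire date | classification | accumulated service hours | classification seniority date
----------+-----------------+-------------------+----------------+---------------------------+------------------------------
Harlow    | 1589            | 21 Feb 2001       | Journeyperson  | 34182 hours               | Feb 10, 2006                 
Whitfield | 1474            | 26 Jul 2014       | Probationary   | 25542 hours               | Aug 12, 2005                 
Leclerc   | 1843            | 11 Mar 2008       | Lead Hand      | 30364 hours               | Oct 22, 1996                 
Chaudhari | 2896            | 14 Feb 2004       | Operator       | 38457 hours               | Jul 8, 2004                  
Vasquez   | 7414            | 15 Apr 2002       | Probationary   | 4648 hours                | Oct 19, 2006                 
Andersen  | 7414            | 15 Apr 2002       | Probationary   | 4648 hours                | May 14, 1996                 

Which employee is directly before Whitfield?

Chaudhari

By classification: Leclerc (Lead Hand); then Harlow (Journeyperson); then Chaudhari (Operator); then Whitfield, Vasquez and Andersen (Probationary).
Among Whitfield, Vasquez and Andersen, by employee number (lower first): Whitfield (1474) before Vasquez and Andersen (7414).
Vasquez and Andersen both have accumulated service hours 4648 hours, so the next rule applies.
Vasquez and Andersen both have company hire date 15 Apr 2002, so the next rule applies.
Among Vasquez and Andersen, by classification seniority date (later first): Vasquez (Oct 19, 2006) before Andersen (May 14, 1996).
Order: Leclerc, Harlow, Chaudhari, Whitfield, Vasquez, Andersen.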